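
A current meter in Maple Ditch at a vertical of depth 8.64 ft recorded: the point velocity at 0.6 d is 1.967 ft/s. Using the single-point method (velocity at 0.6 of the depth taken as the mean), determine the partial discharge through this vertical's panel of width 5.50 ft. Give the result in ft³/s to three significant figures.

v̄ = v₀.₆ = 1.967 ft/s
q = v̄ × d × w = 1.967 × 8.64 × 5.50 = 93.47 ft³/s

93.5 ft³/s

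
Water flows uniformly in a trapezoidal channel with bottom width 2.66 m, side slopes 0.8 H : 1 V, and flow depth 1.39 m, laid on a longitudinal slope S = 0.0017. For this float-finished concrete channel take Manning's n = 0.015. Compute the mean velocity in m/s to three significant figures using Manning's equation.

A = (b + z·y)·y = (2.66 + 0.8×1.39)×1.39 = 5.243 m²
P = b + 2y√(1+z²) = 2.66 + 2×1.39×√(1+0.8²) = 6.220 m
R = A/P = 5.243/6.220 = 0.8429 m
Q = (1/n)·A·R^(2/3)·S^(1/2) = (1/0.015) × 5.243 × 0.8429^(2/3) × 0.0017^(1/2) = 12.86 m³/s
V = Q/A = 12.86/5.243 = 2.453 m/s

2.45 m/s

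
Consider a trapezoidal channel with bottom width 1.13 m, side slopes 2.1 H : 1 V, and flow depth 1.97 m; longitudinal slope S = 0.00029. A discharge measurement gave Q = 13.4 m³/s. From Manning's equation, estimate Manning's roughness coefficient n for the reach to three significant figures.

A = (b + z·y)·y = (1.13 + 2.1×1.97)×1.97 = 10.38 m²
P = b + 2y√(1+z²) = 1.13 + 2×1.97×√(1+2.1²) = 10.29 m
R = A/P = 10.38/10.29 = 1.008 m
n = (1/Q)·A·R^(2/3)·S^(1/2) = (1/13.4) × 10.38 × 1.005 × 0.01703 = 0.01326

0.0133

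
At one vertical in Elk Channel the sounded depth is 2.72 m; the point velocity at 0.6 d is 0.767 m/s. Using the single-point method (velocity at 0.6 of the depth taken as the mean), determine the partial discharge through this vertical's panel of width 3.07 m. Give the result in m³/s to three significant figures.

6.40 m³/s

v̄ = v₀.₆ = 0.767 m/s
q = v̄ × d × w = 0.7670 × 2.72 × 3.07 = 6.405 m³/s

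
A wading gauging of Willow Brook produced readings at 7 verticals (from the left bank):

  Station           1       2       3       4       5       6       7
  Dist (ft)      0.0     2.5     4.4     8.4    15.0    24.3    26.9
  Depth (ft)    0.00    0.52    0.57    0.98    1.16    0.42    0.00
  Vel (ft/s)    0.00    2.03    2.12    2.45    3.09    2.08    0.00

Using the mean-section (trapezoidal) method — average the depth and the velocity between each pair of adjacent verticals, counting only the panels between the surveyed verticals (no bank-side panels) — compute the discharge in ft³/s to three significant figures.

Panel 1-2: Δb = 2.5 ft, d̄ = (0.00+0.52)/2 = 0.26, v̄ = (0.00+2.03)/2 = 1.015 → q = 2.5×0.26×1.015 = 0.6598 ft³/s
Panel 2-3: Δb = 1.9 ft, d̄ = (0.52+0.57)/2 = 0.545, v̄ = (2.03+2.12)/2 = 2.075 → q = 1.9×0.545×2.075 = 2.149 ft³/s
Panel 3-4: Δb = 4 ft, d̄ = (0.57+0.98)/2 = 0.775, v̄ = (2.12+2.45)/2 = 2.285 → q = 4×0.775×2.285 = 7.084 ft³/s
Panel 4-5: Δb = 6.6 ft, d̄ = (0.98+1.16)/2 = 1.07, v̄ = (2.45+3.09)/2 = 2.77 → q = 6.6×1.07×2.77 = 19.56 ft³/s
Panel 5-6: Δb = 9.3 ft, d̄ = (1.16+0.42)/2 = 0.79, v̄ = (3.09+2.08)/2 = 2.585 → q = 9.3×0.79×2.585 = 18.99 ft³/s
Panel 6-7: Δb = 2.6 ft, d̄ = (0.42+0.00)/2 = 0.21, v̄ = (2.08+0.00)/2 = 1.04 → q = 2.6×0.21×1.04 = 0.5678 ft³/s
Q = Σ q = 49.01 ft³/s

49.0 ft³/s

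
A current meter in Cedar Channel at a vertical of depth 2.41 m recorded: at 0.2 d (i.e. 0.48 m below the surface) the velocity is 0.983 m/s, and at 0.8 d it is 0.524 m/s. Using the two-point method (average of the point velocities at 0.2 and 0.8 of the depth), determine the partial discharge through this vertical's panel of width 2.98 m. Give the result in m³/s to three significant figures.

v̄ = (0.983 + 0.524) / 2 = 0.7535 m/s
q = v̄ × d × w = 0.7535 × 2.41 × 2.98 = 5.411 m³/s

5.41 m³/s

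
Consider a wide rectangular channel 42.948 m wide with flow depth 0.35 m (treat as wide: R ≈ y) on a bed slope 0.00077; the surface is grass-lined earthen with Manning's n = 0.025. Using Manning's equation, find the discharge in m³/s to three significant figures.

A = b·y = 42.948 × 0.35 = 15.03 m²
Wide channel: R ≈ y = 0.35 m
Q = (1/n)·A·R^(2/3)·S^(1/2) = (1/0.025) × 15.03 × 0.3500^(2/3) × 0.00077^(1/2) = 8.286 m³/s

8.29 m³/s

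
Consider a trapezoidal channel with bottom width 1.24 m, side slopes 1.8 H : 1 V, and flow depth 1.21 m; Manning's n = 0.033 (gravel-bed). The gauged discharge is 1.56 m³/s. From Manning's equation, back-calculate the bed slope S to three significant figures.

0.000267

A = (b + z·y)·y = (1.24 + 1.8×1.21)×1.21 = 4.136 m²
P = b + 2y√(1+z²) = 1.24 + 2×1.21×√(1+1.8²) = 6.223 m
R = A/P = 4.136/6.223 = 0.6646 m
S = (Q·n / (1·A·R^(2/3)))² = (1.56×0.033 / (1×4.136×0.7616))² = 0.0002672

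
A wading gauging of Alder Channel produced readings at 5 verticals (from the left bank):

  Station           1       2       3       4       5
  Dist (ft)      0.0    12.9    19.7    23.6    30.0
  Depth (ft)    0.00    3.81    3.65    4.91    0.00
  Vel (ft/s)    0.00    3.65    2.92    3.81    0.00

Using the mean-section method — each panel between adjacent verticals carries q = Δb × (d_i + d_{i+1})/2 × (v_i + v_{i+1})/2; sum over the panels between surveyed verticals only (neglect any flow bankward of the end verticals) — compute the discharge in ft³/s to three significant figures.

214 ft³/s

Panel 1-2: Δb = 12.9 ft, d̄ = (0.00+3.81)/2 = 1.905, v̄ = (0.00+3.65)/2 = 1.825 → q = 12.9×1.905×1.825 = 44.85 ft³/s
Panel 2-3: Δb = 6.8 ft, d̄ = (3.81+3.65)/2 = 3.73, v̄ = (3.65+2.92)/2 = 3.285 → q = 6.8×3.73×3.285 = 83.32 ft³/s
Panel 3-4: Δb = 3.9 ft, d̄ = (3.65+4.91)/2 = 4.28, v̄ = (2.92+3.81)/2 = 3.365 → q = 3.9×4.28×3.365 = 56.17 ft³/s
Panel 4-5: Δb = 6.4 ft, d̄ = (4.91+0.00)/2 = 2.455, v̄ = (3.81+0.00)/2 = 1.905 → q = 6.4×2.455×1.905 = 29.93 ft³/s
Q = Σ q = 214.3 ft³/s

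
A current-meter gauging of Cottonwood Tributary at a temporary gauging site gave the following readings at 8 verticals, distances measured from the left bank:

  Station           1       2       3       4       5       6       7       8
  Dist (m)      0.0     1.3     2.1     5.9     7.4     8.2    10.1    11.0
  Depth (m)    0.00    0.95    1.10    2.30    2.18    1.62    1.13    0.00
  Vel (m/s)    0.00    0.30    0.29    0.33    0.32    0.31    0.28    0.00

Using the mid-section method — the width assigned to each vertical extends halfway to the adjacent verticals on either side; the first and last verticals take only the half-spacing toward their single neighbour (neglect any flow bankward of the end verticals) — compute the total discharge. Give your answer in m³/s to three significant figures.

4.97 m³/s

w_2 = (2.1 − 0.0)/2 = 1.05 m; q_2 = 0.30 × 0.95 × 1.05 = 0.2993 m³/s
w_3 = (5.9 − 1.3)/2 = 2.3 m; q_3 = 0.29 × 1.10 × 2.3 = 0.7337 m³/s
w_4 = (7.4 − 2.1)/2 = 2.65 m; q_4 = 0.33 × 2.30 × 2.65 = 2.011 m³/s
w_5 = (8.2 − 5.9)/2 = 1.15 m; q_5 = 0.32 × 2.18 × 1.15 = 0.8022 m³/s
w_6 = (10.1 − 7.4)/2 = 1.35 m; q_6 = 0.31 × 1.62 × 1.35 = 0.6780 m³/s
w_7 = (11.0 − 8.2)/2 = 1.4 m; q_7 = 0.28 × 1.13 × 1.4 = 0.4430 m³/s
Stations 1, 8 contribute zero (depth or velocity is 0).
Q = Σ qᵢ = 4.967 m³/s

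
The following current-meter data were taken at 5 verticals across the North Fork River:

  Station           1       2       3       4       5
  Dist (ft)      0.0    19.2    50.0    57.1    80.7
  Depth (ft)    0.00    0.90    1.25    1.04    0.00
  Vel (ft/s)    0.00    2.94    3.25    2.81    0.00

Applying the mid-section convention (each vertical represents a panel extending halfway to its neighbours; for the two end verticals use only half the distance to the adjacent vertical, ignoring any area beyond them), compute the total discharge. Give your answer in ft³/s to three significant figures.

188 ft³/s

w_2 = (50.0 − 0.0)/2 = 25 ft; q_2 = 2.94 × 0.90 × 25 = 66.15 ft³/s
w_3 = (57.1 − 19.2)/2 = 18.95 ft; q_3 = 3.25 × 1.25 × 18.95 = 76.98 ft³/s
w_4 = (80.7 − 50.0)/2 = 15.35 ft; q_4 = 2.81 × 1.04 × 15.35 = 44.86 ft³/s
Stations 1, 5 contribute zero (depth or velocity is 0).
Q = Σ qᵢ = 188.0 ft³/s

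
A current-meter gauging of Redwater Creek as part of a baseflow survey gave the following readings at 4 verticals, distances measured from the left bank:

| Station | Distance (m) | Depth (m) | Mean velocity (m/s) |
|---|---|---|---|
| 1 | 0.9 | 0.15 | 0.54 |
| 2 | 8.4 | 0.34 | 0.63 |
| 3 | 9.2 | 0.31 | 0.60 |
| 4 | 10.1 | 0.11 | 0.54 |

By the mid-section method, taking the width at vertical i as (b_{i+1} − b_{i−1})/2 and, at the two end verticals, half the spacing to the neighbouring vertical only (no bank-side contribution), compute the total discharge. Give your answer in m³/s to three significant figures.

1.38 m³/s

w_1 = (8.4 − 0.9)/2 = 3.75 m; q_1 = 0.54 × 0.15 × 3.75 = 0.3038 m³/s
w_2 = (9.2 − 0.9)/2 = 4.15 m; q_2 = 0.63 × 0.34 × 4.15 = 0.8889 m³/s
w_3 = (10.1 − 8.4)/2 = 0.85 m; q_3 = 0.60 × 0.31 × 0.85 = 0.1581 m³/s
w_4 = (10.1 − 9.2)/2 = 0.45 m; q_4 = 0.54 × 0.11 × 0.45 = 0.02673 m³/s
Q = Σ qᵢ = 1.378 m³/s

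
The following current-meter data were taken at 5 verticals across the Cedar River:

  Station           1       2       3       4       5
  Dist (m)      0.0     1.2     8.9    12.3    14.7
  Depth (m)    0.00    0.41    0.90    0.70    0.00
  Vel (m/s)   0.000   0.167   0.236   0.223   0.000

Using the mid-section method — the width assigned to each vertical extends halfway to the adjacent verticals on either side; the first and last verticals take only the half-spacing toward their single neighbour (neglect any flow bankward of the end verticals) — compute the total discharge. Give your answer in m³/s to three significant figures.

1.94 m³/s

w_2 = (8.9 − 0.0)/2 = 4.45 m; q_2 = 0.167 × 0.41 × 4.45 = 0.3047 m³/s
w_3 = (12.3 − 1.2)/2 = 5.55 m; q_3 = 0.236 × 0.90 × 5.55 = 1.179 m³/s
w_4 = (14.7 − 8.9)/2 = 2.9 m; q_4 = 0.223 × 0.70 × 2.9 = 0.4527 m³/s
Stations 1, 5 contribute zero (depth or velocity is 0).
Q = Σ qᵢ = 1.936 m³/s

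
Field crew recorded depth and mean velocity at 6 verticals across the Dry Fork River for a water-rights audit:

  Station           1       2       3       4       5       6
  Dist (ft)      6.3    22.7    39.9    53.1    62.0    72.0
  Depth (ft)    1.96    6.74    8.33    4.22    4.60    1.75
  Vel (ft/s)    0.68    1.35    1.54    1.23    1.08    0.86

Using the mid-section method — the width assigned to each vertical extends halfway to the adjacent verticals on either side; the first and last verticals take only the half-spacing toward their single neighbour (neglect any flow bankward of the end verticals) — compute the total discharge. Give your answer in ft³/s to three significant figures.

471 ft³/s

w_1 = (22.7 − 6.3)/2 = 8.2 ft; q_1 = 0.68 × 1.96 × 8.2 = 10.93 ft³/s
w_2 = (39.9 − 6.3)/2 = 16.8 ft; q_2 = 1.35 × 6.74 × 16.8 = 152.9 ft³/s
w_3 = (53.1 − 22.7)/2 = 15.2 ft; q_3 = 1.54 × 8.33 × 15.2 = 195.0 ft³/s
w_4 = (62.0 − 39.9)/2 = 11.05 ft; q_4 = 1.23 × 4.22 × 11.05 = 57.36 ft³/s
w_5 = (72.0 − 53.1)/2 = 9.45 ft; q_5 = 1.08 × 4.60 × 9.45 = 46.95 ft³/s
w_6 = (72.0 − 62.0)/2 = 5 ft; q_6 = 0.86 × 1.75 × 5 = 7.525 ft³/s
Q = Σ qᵢ = 470.6 ft³/s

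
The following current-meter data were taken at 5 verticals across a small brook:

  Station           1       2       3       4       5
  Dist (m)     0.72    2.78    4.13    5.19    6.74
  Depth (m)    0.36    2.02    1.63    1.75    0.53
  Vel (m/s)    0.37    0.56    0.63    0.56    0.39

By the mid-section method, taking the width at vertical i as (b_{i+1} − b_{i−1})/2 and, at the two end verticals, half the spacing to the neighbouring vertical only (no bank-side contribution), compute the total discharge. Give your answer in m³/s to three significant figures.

4.74 m³/s

w_1 = (2.78 − 0.72)/2 = 1.03 m; q_1 = 0.37 × 0.36 × 1.03 = 0.1372 m³/s
w_2 = (4.13 − 0.72)/2 = 1.705 m; q_2 = 0.56 × 2.02 × 1.705 = 1.929 m³/s
w_3 = (5.19 − 2.78)/2 = 1.205 m; q_3 = 0.63 × 1.63 × 1.205 = 1.237 m³/s
w_4 = (6.74 − 4.13)/2 = 1.305 m; q_4 = 0.56 × 1.75 × 1.305 = 1.279 m³/s
w_5 = (6.74 − 5.19)/2 = 0.775 m; q_5 = 0.39 × 0.53 × 0.775 = 0.1602 m³/s
Q = Σ qᵢ = 4.742 m³/s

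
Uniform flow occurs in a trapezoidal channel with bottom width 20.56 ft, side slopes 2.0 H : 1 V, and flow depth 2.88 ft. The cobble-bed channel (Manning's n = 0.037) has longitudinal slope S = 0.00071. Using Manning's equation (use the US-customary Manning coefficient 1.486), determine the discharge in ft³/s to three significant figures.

140 ft³/s

A = (b + z·y)·y = (20.56 + 2.0×2.88)×2.88 = 75.80 ft²
P = b + 2y√(1+z²) = 20.56 + 2×2.88×√(1+2.0²) = 33.44 ft
R = A/P = 75.80/33.44 = 2.267 ft
Q = (1.486/n)·A·R^(2/3)·S^(1/2) = (1.486/0.037) × 75.80 × 2.267^(2/3) × 0.00071^(1/2) = 140.0 ft³/s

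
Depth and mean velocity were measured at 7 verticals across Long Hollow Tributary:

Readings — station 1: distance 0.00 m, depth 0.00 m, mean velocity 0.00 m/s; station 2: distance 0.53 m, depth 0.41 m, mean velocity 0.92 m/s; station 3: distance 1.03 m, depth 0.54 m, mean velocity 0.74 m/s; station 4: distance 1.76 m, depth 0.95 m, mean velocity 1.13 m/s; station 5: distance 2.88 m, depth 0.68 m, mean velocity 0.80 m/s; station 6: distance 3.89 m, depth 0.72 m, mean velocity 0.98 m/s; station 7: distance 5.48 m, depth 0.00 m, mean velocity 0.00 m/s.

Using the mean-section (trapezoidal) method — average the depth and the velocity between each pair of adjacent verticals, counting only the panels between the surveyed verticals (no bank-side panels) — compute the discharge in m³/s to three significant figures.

Panel 1-2: Δb = 0.53 m, d̄ = (0.00+0.41)/2 = 0.205, v̄ = (0.00+0.92)/2 = 0.46 → q = 0.53×0.205×0.46 = 0.04998 m³/s
Panel 2-3: Δb = 0.5 m, d̄ = (0.41+0.54)/2 = 0.475, v̄ = (0.92+0.74)/2 = 0.83 → q = 0.5×0.475×0.83 = 0.1971 m³/s
Panel 3-4: Δb = 0.73 m, d̄ = (0.54+0.95)/2 = 0.745, v̄ = (0.74+1.13)/2 = 0.935 → q = 0.73×0.745×0.935 = 0.5085 m³/s
Panel 4-5: Δb = 1.12 m, d̄ = (0.95+0.68)/2 = 0.815, v̄ = (1.13+0.80)/2 = 0.965 → q = 1.12×0.815×0.965 = 0.8809 m³/s
Panel 5-6: Δb = 1.01 m, d̄ = (0.68+0.72)/2 = 0.7, v̄ = (0.80+0.98)/2 = 0.89 → q = 1.01×0.7×0.89 = 0.6292 m³/s
Panel 6-7: Δb = 1.59 m, d̄ = (0.72+0.00)/2 = 0.36, v̄ = (0.98+0.00)/2 = 0.49 → q = 1.59×0.36×0.49 = 0.2805 m³/s
Q = Σ q = 2.546 m³/s

2.55 m³/s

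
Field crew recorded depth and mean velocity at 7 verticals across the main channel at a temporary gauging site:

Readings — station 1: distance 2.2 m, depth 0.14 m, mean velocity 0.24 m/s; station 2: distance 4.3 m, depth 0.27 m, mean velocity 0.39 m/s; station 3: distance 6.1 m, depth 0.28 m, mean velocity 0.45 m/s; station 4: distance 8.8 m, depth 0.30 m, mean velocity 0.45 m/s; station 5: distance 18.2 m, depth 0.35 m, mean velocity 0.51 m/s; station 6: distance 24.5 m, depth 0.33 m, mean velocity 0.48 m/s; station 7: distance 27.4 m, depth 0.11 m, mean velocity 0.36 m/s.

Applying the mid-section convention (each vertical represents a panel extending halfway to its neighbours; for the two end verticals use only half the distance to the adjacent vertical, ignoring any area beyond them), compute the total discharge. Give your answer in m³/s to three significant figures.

3.53 m³/s

w_1 = (4.3 − 2.2)/2 = 1.05 m; q_1 = 0.24 × 0.14 × 1.05 = 0.03528 m³/s
w_2 = (6.1 − 2.2)/2 = 1.95 m; q_2 = 0.39 × 0.27 × 1.95 = 0.2053 m³/s
w_3 = (8.8 − 4.3)/2 = 2.25 m; q_3 = 0.45 × 0.28 × 2.25 = 0.2835 m³/s
w_4 = (18.2 − 6.1)/2 = 6.05 m; q_4 = 0.45 × 0.30 × 6.05 = 0.8168 m³/s
w_5 = (24.5 − 8.8)/2 = 7.85 m; q_5 = 0.51 × 0.35 × 7.85 = 1.401 m³/s
w_6 = (27.4 − 18.2)/2 = 4.6 m; q_6 = 0.48 × 0.33 × 4.6 = 0.7286 m³/s
w_7 = (27.4 − 24.5)/2 = 1.45 m; q_7 = 0.36 × 0.11 × 1.45 = 0.05742 m³/s
Q = Σ qᵢ = 3.528 m³/s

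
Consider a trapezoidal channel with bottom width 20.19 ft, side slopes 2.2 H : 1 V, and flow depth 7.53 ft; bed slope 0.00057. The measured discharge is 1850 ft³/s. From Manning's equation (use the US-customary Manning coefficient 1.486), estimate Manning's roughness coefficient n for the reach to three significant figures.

A = (b + z·y)·y = (20.19 + 2.2×7.53)×7.53 = 276.8 ft²
P = b + 2y√(1+z²) = 20.19 + 2×7.53×√(1+2.2²) = 56.58 ft
R = A/P = 276.8/56.58 = 4.891 ft
n = (1.486/Q)·A·R^(2/3)·S^(1/2) = (1.486/1850) × 276.8 × 2.882 × 0.02387 = 0.01529

0.0153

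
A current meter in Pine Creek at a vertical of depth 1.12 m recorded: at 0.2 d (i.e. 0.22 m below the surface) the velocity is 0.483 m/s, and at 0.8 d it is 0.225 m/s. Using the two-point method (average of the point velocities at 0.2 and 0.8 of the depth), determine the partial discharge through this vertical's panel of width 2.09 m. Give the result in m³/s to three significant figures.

0.829 m³/s

v̄ = (0.483 + 0.225) / 2 = 0.3540 m/s
q = v̄ × d × w = 0.3540 × 1.12 × 2.09 = 0.8286 m³/s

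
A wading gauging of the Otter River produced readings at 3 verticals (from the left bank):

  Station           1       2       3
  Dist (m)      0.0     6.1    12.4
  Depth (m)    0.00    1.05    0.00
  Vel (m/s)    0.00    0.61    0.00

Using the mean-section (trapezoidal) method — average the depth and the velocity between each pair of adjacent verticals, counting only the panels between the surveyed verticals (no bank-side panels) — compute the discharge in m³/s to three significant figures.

Panel 1-2: Δb = 6.1 m, d̄ = (0.00+1.05)/2 = 0.525, v̄ = (0.00+0.61)/2 = 0.305 → q = 6.1×0.525×0.305 = 0.9768 m³/s
Panel 2-3: Δb = 6.3 m, d̄ = (1.05+0.00)/2 = 0.525, v̄ = (0.61+0.00)/2 = 0.305 → q = 6.3×0.525×0.305 = 1.009 m³/s
Q = Σ q = 1.986 m³/s

1.99 m³/s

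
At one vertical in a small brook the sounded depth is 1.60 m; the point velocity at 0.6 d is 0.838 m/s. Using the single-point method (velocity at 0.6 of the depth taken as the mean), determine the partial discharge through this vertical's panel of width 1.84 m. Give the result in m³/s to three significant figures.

2.47 m³/s

v̄ = v₀.₆ = 0.838 m/s
q = v̄ × d × w = 0.8380 × 1.60 × 1.84 = 2.467 m³/s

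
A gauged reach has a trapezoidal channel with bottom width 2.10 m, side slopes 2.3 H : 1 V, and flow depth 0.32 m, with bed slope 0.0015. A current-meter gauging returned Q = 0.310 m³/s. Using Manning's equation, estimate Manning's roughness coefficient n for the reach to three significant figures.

0.0444

A = (b + z·y)·y = (2.10 + 2.3×0.32)×0.32 = 0.9075 m²
P = b + 2y√(1+z²) = 2.10 + 2×0.32×√(1+2.3²) = 3.705 m
R = A/P = 0.9075/3.705 = 0.2449 m
n = (1/Q)·A·R^(2/3)·S^(1/2) = (1/0.310) × 0.9075 × 0.3915 × 0.03873 = 0.04439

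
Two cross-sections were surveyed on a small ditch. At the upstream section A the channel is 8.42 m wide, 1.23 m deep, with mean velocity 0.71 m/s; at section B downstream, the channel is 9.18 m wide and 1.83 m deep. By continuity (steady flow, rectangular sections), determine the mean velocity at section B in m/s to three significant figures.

Q = A₁V₁ = (8.42×1.23) × 0.71 = 7.353 m³/s
A₂ = 9.18 × 1.83 = 16.80 m²
V₂ = Q/A₂ = 7.353/16.80 = 0.4377 m/s

0.438 m/s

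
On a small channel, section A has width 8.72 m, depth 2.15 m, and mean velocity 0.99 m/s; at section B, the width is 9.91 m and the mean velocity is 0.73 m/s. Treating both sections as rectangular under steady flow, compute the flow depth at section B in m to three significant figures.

Q = A₁V₁ = (8.72×2.15) × 0.99 = 18.56 m³/s
d₂ = Q/(b₂ V₂) = 18.56/(9.91×0.73) = 2.566 m

2.57 m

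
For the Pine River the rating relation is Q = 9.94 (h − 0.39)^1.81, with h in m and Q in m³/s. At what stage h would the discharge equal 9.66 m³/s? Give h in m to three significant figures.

h − h₀ = (Q/C)^(1/b) = (9.66/9.94)^(1/1.81) = 0.9843 m
h = 0.39 + 0.9843 = 1.374 m

1.37 m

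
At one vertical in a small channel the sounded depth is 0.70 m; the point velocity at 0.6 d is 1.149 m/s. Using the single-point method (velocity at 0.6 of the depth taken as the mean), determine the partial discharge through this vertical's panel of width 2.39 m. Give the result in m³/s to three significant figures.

v̄ = v₀.₆ = 1.149 m/s
q = v̄ × d × w = 1.149 × 0.70 × 2.39 = 1.922 m³/s

1.92 m³/s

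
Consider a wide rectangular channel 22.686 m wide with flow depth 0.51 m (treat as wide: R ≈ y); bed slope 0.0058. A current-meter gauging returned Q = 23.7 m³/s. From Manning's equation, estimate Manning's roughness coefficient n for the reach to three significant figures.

0.0237

A = b·y = 22.686 × 0.51 = 11.57 m²
Wide channel: R ≈ y = 0.51 m
n = (1/Q)·A·R^(2/3)·S^(1/2) = (1/23.7) × 11.57 × 0.6383 × 0.07616 = 0.02373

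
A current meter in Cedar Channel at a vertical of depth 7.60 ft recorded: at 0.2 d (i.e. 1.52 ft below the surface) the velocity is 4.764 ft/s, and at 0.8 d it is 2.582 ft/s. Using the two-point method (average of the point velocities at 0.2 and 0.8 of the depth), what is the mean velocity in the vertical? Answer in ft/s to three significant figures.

3.67 ft/s

v̄ = (4.764 + 2.582) / 2 = 3.673 ft/s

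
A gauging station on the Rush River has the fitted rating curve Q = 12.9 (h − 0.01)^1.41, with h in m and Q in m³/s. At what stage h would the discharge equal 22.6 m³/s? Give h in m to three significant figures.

1.50 m

h − h₀ = (Q/C)^(1/b) = (22.6/12.9)^(1/1.41) = 1.488 m
h = 0.01 + 1.488 = 1.498 m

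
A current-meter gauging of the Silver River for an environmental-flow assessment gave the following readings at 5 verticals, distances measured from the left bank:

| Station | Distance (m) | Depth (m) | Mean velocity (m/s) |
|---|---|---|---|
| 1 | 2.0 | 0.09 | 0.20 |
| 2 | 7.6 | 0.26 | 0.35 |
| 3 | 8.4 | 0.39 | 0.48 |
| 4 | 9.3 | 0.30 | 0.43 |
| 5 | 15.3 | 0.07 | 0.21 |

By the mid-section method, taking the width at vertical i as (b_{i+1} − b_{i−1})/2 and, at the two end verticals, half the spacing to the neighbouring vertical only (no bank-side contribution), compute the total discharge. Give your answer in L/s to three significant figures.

990 L/s

w_1 = (7.6 − 2.0)/2 = 2.8 m; q_1 = 0.20 × 0.09 × 2.8 = 0.05040 m³/s
w_2 = (8.4 − 2.0)/2 = 3.2 m; q_2 = 0.35 × 0.26 × 3.2 = 0.2912 m³/s
w_3 = (9.3 − 7.6)/2 = 0.85 m; q_3 = 0.48 × 0.39 × 0.85 = 0.1591 m³/s
w_4 = (15.3 − 8.4)/2 = 3.45 m; q_4 = 0.43 × 0.30 × 3.45 = 0.4451 m³/s
w_5 = (15.3 − 9.3)/2 = 3 m; q_5 = 0.21 × 0.07 × 3 = 0.04410 m³/s
Q = Σ qᵢ = 0.9899 m³/s
= 0.9899 × 1000 = 989.9 L/s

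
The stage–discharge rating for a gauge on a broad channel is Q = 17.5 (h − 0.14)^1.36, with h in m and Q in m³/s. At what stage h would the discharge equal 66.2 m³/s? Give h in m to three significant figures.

h − h₀ = (Q/C)^(1/b) = (66.2/17.5)^(1/1.36) = 2.660 m
h = 0.14 + 2.660 = 2.800 m

2.80 m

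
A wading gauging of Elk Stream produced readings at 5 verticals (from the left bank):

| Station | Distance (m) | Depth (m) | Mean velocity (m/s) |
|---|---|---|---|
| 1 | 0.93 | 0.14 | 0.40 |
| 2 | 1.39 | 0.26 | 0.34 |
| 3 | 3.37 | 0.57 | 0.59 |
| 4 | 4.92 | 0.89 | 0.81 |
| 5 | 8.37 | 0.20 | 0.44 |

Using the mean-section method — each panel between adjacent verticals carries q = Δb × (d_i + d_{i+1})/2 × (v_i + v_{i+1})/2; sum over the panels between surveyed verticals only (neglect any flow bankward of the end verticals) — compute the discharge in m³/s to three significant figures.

2.38 m³/s

Panel 1-2: Δb = 0.46 m, d̄ = (0.14+0.26)/2 = 0.2, v̄ = (0.40+0.34)/2 = 0.37 → q = 0.46×0.2×0.37 = 0.03404 m³/s
Panel 2-3: Δb = 1.98 m, d̄ = (0.26+0.57)/2 = 0.415, v̄ = (0.34+0.59)/2 = 0.465 → q = 1.98×0.415×0.465 = 0.3821 m³/s
Panel 3-4: Δb = 1.55 m, d̄ = (0.57+0.89)/2 = 0.73, v̄ = (0.59+0.81)/2 = 0.7 → q = 1.55×0.73×0.7 = 0.7921 m³/s
Panel 4-5: Δb = 3.45 m, d̄ = (0.89+0.20)/2 = 0.545, v̄ = (0.81+0.44)/2 = 0.625 → q = 3.45×0.545×0.625 = 1.175 m³/s
Q = Σ q = 2.383 m³/s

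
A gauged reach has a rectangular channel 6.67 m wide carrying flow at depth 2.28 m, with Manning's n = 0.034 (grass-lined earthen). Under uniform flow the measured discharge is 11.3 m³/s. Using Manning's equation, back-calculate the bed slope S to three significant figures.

A = b·y = 6.67 × 2.28 = 15.21 m²
P = b + 2y = 6.67 + 2×2.28 = 11.23 m
R = A/P = 15.21/11.23 = 1.354 m
S = (Q·n / (1·A·R^(2/3)))² = (11.3×0.034 / (1×15.21×1.224))² = 0.0004260

0.000426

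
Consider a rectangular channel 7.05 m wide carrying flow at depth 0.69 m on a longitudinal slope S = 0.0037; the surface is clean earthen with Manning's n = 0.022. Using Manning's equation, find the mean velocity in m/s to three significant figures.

A = b·y = 7.05 × 0.69 = 4.865 m²
P = b + 2y = 7.05 + 2×0.69 = 8.430 m
R = A/P = 4.865/8.430 = 0.5770 m
Q = (1/n)·A·R^(2/3)·S^(1/2) = (1/0.022) × 4.865 × 0.5770^(2/3) × 0.0037^(1/2) = 9.322 m³/s
V = Q/A = 9.322/4.865 = 1.916 m/s

1.92 m/s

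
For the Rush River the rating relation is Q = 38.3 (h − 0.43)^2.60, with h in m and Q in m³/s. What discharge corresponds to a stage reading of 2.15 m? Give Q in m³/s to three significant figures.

Q = 38.3 × (2.15 − 0.43)^2.60 = 38.3 × 1.72^2.60 = 156.9 m³/s

157 m³/s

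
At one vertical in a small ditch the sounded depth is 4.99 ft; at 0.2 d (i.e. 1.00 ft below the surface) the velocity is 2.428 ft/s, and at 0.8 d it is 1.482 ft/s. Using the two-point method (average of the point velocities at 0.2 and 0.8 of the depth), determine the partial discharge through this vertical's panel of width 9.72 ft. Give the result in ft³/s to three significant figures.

94.8 ft³/s

v̄ = (2.428 + 1.482) / 2 = 1.955 ft/s
q = v̄ × d × w = 1.955 × 4.99 × 9.72 = 94.82 ft³/s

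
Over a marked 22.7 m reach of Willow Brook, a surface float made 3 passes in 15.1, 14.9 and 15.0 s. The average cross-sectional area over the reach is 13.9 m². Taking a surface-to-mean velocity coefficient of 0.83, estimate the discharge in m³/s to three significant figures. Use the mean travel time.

17.5 m³/s

t̄ = (15.1 + 14.9 + 15.0) / 3 = 15 s
v_surface = L / t̄ = 22.7 / 15 = 1.513 m/s
v_mean = 0.83 × 1.513 = 1.256 m/s
Q = A × v_mean = 13.9 × 1.256 = 17.46 m³/s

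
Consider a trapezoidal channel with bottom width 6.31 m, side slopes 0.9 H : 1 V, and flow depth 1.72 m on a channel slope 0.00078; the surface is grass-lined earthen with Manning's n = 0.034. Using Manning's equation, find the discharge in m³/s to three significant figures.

12.8 m³/s

A = (b + z·y)·y = (6.31 + 0.9×1.72)×1.72 = 13.52 m²
P = b + 2y√(1+z²) = 6.31 + 2×1.72×√(1+0.9²) = 10.94 m
R = A/P = 13.52/10.94 = 1.236 m
Q = (1/n)·A·R^(2/3)·S^(1/2) = (1/0.034) × 13.52 × 1.236^(2/3) × 0.00078^(1/2) = 12.78 m³/s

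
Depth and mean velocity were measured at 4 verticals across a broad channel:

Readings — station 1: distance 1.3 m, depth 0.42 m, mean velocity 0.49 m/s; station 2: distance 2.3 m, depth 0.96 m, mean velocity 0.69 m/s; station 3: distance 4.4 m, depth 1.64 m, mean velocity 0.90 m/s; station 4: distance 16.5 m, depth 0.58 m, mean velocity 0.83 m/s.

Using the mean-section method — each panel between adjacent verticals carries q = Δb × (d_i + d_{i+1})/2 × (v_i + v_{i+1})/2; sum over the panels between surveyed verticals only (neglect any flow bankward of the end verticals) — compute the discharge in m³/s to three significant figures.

Panel 1-2: Δb = 1 m, d̄ = (0.42+0.96)/2 = 0.69, v̄ = (0.49+0.69)/2 = 0.59 → q = 1×0.69×0.59 = 0.4071 m³/s
Panel 2-3: Δb = 2.1 m, d̄ = (0.96+1.64)/2 = 1.3, v̄ = (0.69+0.90)/2 = 0.795 → q = 2.1×1.3×0.795 = 2.170 m³/s
Panel 3-4: Δb = 12.1 m, d̄ = (1.64+0.58)/2 = 1.11, v̄ = (0.90+0.83)/2 = 0.865 → q = 12.1×1.11×0.865 = 11.62 m³/s
Q = Σ q = 14.20 m³/s

14.2 m³/s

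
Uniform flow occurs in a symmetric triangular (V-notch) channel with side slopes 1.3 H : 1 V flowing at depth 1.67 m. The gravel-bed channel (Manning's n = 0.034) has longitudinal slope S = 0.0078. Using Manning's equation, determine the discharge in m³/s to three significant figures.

7.15 m³/s

A = z·y² = 1.3×1.67² = 3.626 m²
P = 2y√(1+z²) = 2×1.67×√(1+1.3²) = 5.478 m
R = A/P = 3.626/5.478 = 0.6618 m
Q = (1/n)·A·R^(2/3)·S^(1/2) = (1/0.034) × 3.626 × 0.6618^(2/3) × 0.0078^(1/2) = 7.152 m³/s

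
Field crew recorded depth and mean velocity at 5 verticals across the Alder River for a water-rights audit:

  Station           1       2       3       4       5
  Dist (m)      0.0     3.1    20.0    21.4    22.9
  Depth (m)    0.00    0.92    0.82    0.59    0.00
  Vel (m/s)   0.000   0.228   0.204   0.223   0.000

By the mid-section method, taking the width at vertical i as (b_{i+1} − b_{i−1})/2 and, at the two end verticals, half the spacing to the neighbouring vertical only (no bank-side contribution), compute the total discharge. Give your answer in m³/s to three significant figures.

3.82 m³/s

w_2 = (20.0 − 0.0)/2 = 10 m; q_2 = 0.228 × 0.92 × 10 = 2.098 m³/s
w_3 = (21.4 − 3.1)/2 = 9.15 m; q_3 = 0.204 × 0.82 × 9.15 = 1.531 m³/s
w_4 = (22.9 − 20.0)/2 = 1.45 m; q_4 = 0.223 × 0.59 × 1.45 = 0.1908 m³/s
Stations 1, 5 contribute zero (depth or velocity is 0).
Q = Σ qᵢ = 3.819 m³/s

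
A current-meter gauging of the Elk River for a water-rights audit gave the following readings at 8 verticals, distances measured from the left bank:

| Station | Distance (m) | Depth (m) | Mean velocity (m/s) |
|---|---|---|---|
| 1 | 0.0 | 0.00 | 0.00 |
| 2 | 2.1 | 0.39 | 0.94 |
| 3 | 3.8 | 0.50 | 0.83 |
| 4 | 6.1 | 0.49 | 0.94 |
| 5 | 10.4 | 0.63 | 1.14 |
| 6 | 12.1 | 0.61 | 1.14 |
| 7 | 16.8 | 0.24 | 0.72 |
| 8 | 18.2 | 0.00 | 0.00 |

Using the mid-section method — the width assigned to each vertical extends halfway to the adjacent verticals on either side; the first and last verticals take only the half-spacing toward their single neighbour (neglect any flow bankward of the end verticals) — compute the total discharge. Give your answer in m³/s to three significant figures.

7.95 m³/s

w_2 = (3.8 − 0.0)/2 = 1.9 m; q_2 = 0.94 × 0.39 × 1.9 = 0.6965 m³/s
w_3 = (6.1 − 2.1)/2 = 2 m; q_3 = 0.83 × 0.50 × 2 = 0.8300 m³/s
w_4 = (10.4 − 3.8)/2 = 3.3 m; q_4 = 0.94 × 0.49 × 3.3 = 1.520 m³/s
w_5 = (12.1 − 6.1)/2 = 3 m; q_5 = 1.14 × 0.63 × 3 = 2.155 m³/s
w_6 = (16.8 − 10.4)/2 = 3.2 m; q_6 = 1.14 × 0.61 × 3.2 = 2.225 m³/s
w_7 = (18.2 − 12.1)/2 = 3.05 m; q_7 = 0.72 × 0.24 × 3.05 = 0.5270 m³/s
Stations 1, 8 contribute zero (depth or velocity is 0).
Q = Σ qᵢ = 7.953 m³/s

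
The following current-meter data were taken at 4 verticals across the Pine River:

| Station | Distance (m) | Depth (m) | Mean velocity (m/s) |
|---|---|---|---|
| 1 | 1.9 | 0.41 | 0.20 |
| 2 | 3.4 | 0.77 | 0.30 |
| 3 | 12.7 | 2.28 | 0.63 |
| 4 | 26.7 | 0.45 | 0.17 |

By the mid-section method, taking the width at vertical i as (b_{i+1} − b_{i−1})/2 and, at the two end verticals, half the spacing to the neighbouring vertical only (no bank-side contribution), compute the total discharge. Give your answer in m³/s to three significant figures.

18.6 m³/s

w_1 = (3.4 − 1.9)/2 = 0.75 m; q_1 = 0.20 × 0.41 × 0.75 = 0.06150 m³/s
w_2 = (12.7 − 1.9)/2 = 5.4 m; q_2 = 0.30 × 0.77 × 5.4 = 1.247 m³/s
w_3 = (26.7 − 3.4)/2 = 11.65 m; q_3 = 0.63 × 2.28 × 11.65 = 16.73 m³/s
w_4 = (26.7 − 12.7)/2 = 7 m; q_4 = 0.17 × 0.45 × 7 = 0.5355 m³/s
Q = Σ qᵢ = 18.58 m³/s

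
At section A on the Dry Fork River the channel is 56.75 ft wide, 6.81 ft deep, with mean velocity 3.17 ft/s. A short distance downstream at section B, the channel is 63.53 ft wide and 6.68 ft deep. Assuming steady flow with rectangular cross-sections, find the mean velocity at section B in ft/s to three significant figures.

Q = A₁V₁ = (56.75×6.81) × 3.17 = 1225 ft³/s
A₂ = 63.53 × 6.68 = 424.4 ft²
V₂ = Q/A₂ = 1225/424.4 = 2.887 ft/s

2.89 ft/s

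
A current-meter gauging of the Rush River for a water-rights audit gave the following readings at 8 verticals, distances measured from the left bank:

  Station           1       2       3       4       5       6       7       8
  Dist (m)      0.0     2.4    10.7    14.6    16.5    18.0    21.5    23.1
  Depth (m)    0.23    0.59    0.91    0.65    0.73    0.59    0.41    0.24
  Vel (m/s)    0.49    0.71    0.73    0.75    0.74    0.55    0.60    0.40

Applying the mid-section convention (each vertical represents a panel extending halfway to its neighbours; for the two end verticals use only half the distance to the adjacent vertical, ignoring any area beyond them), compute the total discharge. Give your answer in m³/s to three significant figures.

10.3 m³/s

w_1 = (2.4 − 0.0)/2 = 1.2 m; q_1 = 0.49 × 0.23 × 1.2 = 0.1352 m³/s
w_2 = (10.7 − 0.0)/2 = 5.35 m; q_2 = 0.71 × 0.59 × 5.35 = 2.241 m³/s
w_3 = (14.6 − 2.4)/2 = 6.1 m; q_3 = 0.73 × 0.91 × 6.1 = 4.052 m³/s
w_4 = (16.5 − 10.7)/2 = 2.9 m; q_4 = 0.75 × 0.65 × 2.9 = 1.414 m³/s
w_5 = (18.0 − 14.6)/2 = 1.7 m; q_5 = 0.74 × 0.73 × 1.7 = 0.9183 m³/s
w_6 = (21.5 − 16.5)/2 = 2.5 m; q_6 = 0.55 × 0.59 × 2.5 = 0.8113 m³/s
w_7 = (23.1 − 18.0)/2 = 2.55 m; q_7 = 0.60 × 0.41 × 2.55 = 0.6273 m³/s
w_8 = (23.1 − 21.5)/2 = 0.8 m; q_8 = 0.40 × 0.24 × 0.8 = 0.07680 m³/s
Q = Σ qᵢ = 10.28 m³/s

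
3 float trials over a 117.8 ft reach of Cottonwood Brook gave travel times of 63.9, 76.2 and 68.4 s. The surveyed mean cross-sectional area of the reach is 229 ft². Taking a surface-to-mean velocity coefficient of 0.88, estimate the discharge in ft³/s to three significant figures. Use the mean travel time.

t̄ = (63.9 + 76.2 + 68.4) / 3 = 69.5 s
v_surface = L / t̄ = 117.8 / 69.5 = 1.695 ft/s
v_mean = 0.88 × 1.695 = 1.492 ft/s
Q = A × v_mean = 229 × 1.492 = 341.6 ft³/s

342 ft³/s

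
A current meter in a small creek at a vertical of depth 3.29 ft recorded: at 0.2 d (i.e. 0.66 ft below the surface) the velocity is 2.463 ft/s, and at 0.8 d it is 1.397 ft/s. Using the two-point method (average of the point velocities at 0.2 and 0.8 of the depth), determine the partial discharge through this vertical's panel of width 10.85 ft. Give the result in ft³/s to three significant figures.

v̄ = (2.463 + 1.397) / 2 = 1.930 ft/s
q = v̄ × d × w = 1.930 × 3.29 × 10.85 = 68.89 ft³/s

68.9 ft³/s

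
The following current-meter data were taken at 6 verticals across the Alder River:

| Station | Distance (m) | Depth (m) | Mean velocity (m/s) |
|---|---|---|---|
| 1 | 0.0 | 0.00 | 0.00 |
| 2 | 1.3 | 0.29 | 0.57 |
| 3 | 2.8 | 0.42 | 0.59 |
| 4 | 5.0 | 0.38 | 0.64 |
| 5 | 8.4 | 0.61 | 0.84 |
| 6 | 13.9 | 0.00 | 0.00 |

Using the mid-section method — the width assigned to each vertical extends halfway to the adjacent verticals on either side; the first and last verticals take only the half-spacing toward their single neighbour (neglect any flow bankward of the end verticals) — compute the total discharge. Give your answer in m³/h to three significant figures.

w_2 = (2.8 − 0.0)/2 = 1.4 m; q_2 = 0.57 × 0.29 × 1.4 = 0.2314 m³/s
w_3 = (5.0 − 1.3)/2 = 1.85 m; q_3 = 0.59 × 0.42 × 1.85 = 0.4584 m³/s
w_4 = (8.4 − 2.8)/2 = 2.8 m; q_4 = 0.64 × 0.38 × 2.8 = 0.6810 m³/s
w_5 = (13.9 − 5.0)/2 = 4.45 m; q_5 = 0.84 × 0.61 × 4.45 = 2.280 m³/s
Stations 1, 6 contribute zero (depth or velocity is 0).
Q = Σ qᵢ = 3.651 m³/s
= 3.651 × 3600 = 13140 m³/h

13100 m³/h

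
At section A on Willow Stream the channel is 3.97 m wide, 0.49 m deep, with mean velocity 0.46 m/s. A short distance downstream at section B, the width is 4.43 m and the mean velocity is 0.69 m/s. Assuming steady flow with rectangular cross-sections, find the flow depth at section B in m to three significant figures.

Q = A₁V₁ = (3.97×0.49) × 0.46 = 0.8948 m³/s
d₂ = Q/(b₂ V₂) = 0.8948/(4.43×0.69) = 0.2927 m

0.293 m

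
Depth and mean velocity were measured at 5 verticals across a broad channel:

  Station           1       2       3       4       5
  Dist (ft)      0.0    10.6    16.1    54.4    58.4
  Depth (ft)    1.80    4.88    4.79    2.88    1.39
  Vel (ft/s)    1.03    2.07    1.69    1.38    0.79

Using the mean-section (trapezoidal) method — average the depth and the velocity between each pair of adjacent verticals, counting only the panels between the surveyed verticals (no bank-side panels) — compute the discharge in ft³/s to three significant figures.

Panel 1-2: Δb = 10.6 ft, d̄ = (1.80+4.88)/2 = 3.34, v̄ = (1.03+2.07)/2 = 1.55 → q = 10.6×3.34×1.55 = 54.88 ft³/s
Panel 2-3: Δb = 5.5 ft, d̄ = (4.88+4.79)/2 = 4.835, v̄ = (2.07+1.69)/2 = 1.88 → q = 5.5×4.835×1.88 = 49.99 ft³/s
Panel 3-4: Δb = 38.3 ft, d̄ = (4.79+2.88)/2 = 3.835, v̄ = (1.69+1.38)/2 = 1.535 → q = 38.3×3.835×1.535 = 225.5 ft³/s
Panel 4-5: Δb = 4 ft, d̄ = (2.88+1.39)/2 = 2.135, v̄ = (1.38+0.79)/2 = 1.085 → q = 4×2.135×1.085 = 9.266 ft³/s
Q = Σ q = 339.6 ft³/s

340 ft³/s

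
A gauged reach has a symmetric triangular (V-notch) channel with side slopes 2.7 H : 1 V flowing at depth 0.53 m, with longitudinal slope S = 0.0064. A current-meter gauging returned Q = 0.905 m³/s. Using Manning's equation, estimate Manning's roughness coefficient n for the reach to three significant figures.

A = z·y² = 2.7×0.53² = 0.7584 m²
P = 2y√(1+z²) = 2×0.53×√(1+2.7²) = 3.052 m
R = A/P = 0.7584/3.052 = 0.2485 m
n = (1/Q)·A·R^(2/3)·S^(1/2) = (1/0.905) × 0.7584 × 0.3953 × 0.08000 = 0.02650

0.0265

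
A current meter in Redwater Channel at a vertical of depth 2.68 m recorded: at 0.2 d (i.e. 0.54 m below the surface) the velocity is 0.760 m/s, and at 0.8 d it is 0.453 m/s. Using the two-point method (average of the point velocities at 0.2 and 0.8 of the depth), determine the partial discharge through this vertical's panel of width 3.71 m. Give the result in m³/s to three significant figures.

6.03 m³/s

v̄ = (0.760 + 0.453) / 2 = 0.6065 m/s
q = v̄ × d × w = 0.6065 × 2.68 × 3.71 = 6.030 m³/s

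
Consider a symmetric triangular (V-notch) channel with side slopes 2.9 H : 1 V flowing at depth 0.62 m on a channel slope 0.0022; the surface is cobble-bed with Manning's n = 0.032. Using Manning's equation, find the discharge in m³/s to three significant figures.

A = z·y² = 2.9×0.62² = 1.115 m²
P = 2y√(1+z²) = 2×0.62×√(1+2.9²) = 3.804 m
R = A/P = 1.115/3.804 = 0.2931 m
Q = (1/n)·A·R^(2/3)·S^(1/2) = (1/0.032) × 1.115 × 0.2931^(2/3) × 0.0022^(1/2) = 0.7209 m³/s

0.721 m³/s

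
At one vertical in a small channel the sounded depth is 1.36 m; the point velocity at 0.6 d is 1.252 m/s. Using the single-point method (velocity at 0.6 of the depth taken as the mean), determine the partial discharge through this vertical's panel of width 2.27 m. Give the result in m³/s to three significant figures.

3.87 m³/s

v̄ = v₀.₆ = 1.252 m/s
q = v̄ × d × w = 1.252 × 1.36 × 2.27 = 3.865 m³/s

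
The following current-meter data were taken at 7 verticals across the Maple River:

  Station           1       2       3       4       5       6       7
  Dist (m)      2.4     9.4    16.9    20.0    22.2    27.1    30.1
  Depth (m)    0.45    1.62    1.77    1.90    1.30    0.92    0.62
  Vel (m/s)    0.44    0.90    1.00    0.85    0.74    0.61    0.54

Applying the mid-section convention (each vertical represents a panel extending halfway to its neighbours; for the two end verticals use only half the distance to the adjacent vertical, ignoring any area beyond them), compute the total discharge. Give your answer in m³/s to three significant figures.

w_1 = (9.4 − 2.4)/2 = 3.5 m; q_1 = 0.44 × 0.45 × 3.5 = 0.6930 m³/s
w_2 = (16.9 − 2.4)/2 = 7.25 m; q_2 = 0.90 × 1.62 × 7.25 = 10.57 m³/s
w_3 = (20.0 − 9.4)/2 = 5.3 m; q_3 = 1.00 × 1.77 × 5.3 = 9.381 m³/s
w_4 = (22.2 − 16.9)/2 = 2.65 m; q_4 = 0.85 × 1.90 × 2.65 = 4.280 m³/s
w_5 = (27.1 − 20.0)/2 = 3.55 m; q_5 = 0.74 × 1.30 × 3.55 = 3.415 m³/s
w_6 = (30.1 − 22.2)/2 = 3.95 m; q_6 = 0.61 × 0.92 × 3.95 = 2.217 m³/s
w_7 = (30.1 − 27.1)/2 = 1.5 m; q_7 = 0.54 × 0.62 × 1.5 = 0.5022 m³/s
Q = Σ qᵢ = 31.06 m³/s

31.1 m³/s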